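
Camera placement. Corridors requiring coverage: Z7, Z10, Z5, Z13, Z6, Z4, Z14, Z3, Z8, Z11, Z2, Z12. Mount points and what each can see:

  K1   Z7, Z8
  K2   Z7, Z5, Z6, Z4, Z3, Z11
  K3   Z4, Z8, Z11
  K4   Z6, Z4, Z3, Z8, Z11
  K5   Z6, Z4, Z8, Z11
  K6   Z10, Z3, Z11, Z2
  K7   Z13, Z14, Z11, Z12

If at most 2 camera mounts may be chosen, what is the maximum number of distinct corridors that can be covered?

Choosing K2, K7 covers {Z7, Z5, Z13, Z6, Z4, Z14, Z3, Z11, Z12} — 9 corridors.
No choice of 2 camera mounts does better; here Z10, Z8, Z2 are left uncovered.

9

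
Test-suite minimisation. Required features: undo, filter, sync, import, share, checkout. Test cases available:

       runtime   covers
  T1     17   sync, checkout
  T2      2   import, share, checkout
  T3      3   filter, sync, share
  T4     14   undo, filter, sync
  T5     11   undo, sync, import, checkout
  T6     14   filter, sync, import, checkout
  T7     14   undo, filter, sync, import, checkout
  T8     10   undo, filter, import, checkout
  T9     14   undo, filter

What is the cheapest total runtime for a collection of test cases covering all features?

T3, T8 cover every feature at runtime 3 + 10 = 13.
Any cover uses at least 2 test cases; among all covering selections none totals below 13.
Greedy by coverage-per-runtime would pick T2, T3, T8 for 15 — worse than the optimum 13.

13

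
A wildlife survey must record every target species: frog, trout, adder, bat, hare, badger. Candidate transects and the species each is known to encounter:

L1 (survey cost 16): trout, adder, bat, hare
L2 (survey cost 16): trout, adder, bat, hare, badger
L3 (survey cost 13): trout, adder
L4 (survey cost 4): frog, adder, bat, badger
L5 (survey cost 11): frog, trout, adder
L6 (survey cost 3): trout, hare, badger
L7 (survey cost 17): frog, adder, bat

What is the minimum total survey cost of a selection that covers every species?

7

L4, L6 cover every species at survey cost 4 + 3 = 7.
Any cover uses at least 2 transects; among all covering selections none totals below 7.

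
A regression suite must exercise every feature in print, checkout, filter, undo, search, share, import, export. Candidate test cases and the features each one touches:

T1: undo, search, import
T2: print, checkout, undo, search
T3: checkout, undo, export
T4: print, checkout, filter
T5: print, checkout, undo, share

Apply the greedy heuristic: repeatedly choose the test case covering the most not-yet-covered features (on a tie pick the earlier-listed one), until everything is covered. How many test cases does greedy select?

Pick 1: T2 covers 4 new features (print, checkout, undo, search).
Pick 2: T1 covers 1 new features (import).
Pick 3: T3 covers 1 new features (export).
Pick 4: T4 covers 1 new features (filter).
Pick 5: T5 covers 1 new features (share).
Greedy uses 5 test cases. (The true minimum is 4.)

5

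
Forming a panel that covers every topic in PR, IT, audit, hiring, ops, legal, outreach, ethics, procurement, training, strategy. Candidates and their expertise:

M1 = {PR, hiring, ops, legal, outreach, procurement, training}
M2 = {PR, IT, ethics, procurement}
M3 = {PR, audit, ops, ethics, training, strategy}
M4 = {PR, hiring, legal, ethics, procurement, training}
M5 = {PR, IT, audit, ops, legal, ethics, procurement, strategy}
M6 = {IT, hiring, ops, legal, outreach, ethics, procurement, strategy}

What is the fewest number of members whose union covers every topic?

M1, M5 together cover {PR, IT, audit, hiring, ops, legal, outreach, ethics, procurement, training, strategy} — every topic.
No single member contains all 11 topics, so 2 is optimal.

2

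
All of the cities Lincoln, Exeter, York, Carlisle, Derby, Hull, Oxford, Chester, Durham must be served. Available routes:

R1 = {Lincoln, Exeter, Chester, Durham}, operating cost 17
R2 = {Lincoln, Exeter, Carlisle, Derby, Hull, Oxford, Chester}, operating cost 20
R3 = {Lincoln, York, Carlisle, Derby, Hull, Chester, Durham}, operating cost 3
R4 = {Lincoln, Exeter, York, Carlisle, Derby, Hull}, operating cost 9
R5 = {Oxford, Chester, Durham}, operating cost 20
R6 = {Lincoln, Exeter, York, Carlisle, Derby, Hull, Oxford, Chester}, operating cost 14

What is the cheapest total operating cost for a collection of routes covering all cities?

17

R3, R6 cover every city at operating cost 3 + 14 = 17.
Any cover uses at least 2 routes; among all covering selections none totals below 17.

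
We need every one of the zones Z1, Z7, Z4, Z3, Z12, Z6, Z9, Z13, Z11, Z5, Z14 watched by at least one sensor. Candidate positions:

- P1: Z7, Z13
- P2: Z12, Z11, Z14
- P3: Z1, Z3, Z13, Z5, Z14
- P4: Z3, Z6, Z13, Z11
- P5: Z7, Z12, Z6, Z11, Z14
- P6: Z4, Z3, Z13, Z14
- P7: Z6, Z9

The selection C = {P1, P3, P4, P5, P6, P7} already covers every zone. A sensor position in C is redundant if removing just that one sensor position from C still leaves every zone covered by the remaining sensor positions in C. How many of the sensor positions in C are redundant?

Drop P1: the rest still cover every zone — redundant.
Drop P3: Z1, Z5 uncovered — not redundant.
Drop P4: the rest still cover every zone — redundant.
Drop P5: Z12 uncovered — not redundant.
Drop P6: Z4 uncovered — not redundant.
Drop P7: Z9 uncovered — not redundant.
2 redundant: P1, P4.

2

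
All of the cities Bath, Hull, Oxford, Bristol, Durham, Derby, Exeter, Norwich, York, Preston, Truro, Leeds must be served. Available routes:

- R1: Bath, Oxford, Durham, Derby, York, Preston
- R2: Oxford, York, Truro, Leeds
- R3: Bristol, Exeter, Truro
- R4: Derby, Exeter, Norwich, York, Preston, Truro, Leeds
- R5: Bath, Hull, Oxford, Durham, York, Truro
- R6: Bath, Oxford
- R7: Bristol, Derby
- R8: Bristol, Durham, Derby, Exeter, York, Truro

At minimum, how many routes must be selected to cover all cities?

R3, R4, R5 together cover {Bath, Hull, Oxford, Bristol, Durham, Derby, Exeter, Norwich, York, Preston, Truro, Leeds} — every city.
No 2 of the 8 routes cover everything (all 28 pairs fall short), so 3 is minimum.

3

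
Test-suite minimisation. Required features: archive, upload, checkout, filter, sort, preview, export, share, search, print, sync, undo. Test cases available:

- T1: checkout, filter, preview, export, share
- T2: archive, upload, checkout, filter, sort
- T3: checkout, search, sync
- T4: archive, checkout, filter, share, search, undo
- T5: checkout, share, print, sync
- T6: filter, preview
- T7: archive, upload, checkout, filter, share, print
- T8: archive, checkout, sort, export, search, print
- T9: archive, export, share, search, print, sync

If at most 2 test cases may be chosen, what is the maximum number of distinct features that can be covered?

Choosing T2, T9 covers {archive, upload, checkout, filter, sort, export, share, search, print, sync} — 10 features.
No choice of 2 test cases does better; here preview, undo are left uncovered.

10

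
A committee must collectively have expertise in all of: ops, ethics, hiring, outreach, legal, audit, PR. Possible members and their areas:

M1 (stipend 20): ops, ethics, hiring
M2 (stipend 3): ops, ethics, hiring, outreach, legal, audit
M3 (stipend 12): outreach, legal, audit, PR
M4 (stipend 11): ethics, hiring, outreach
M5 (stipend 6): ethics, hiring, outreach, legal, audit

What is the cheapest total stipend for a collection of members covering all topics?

15

M2, M3 cover every topic at stipend 3 + 12 = 15.
Any cover uses at least 2 members; among all covering selections none totals below 15.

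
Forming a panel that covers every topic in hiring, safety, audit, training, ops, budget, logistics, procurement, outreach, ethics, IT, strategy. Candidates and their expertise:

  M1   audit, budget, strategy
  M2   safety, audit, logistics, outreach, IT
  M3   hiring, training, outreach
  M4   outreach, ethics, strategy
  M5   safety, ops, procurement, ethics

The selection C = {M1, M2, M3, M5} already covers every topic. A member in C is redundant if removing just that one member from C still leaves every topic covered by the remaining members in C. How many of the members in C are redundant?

0

Drop M1: budget, strategy uncovered — not redundant.
Drop M2: logistics, IT uncovered — not redundant.
Drop M3: hiring, training uncovered — not redundant.
Drop M5: ops, procurement, ethics uncovered — not redundant.
None of the members in C is redundant.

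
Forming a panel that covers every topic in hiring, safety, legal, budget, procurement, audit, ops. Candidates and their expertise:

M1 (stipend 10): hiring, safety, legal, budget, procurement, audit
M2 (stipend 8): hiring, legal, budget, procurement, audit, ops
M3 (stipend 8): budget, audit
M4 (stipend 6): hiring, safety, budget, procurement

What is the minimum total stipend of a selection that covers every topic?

14

M2, M4 cover every topic at stipend 8 + 6 = 14.
Any cover uses at least 2 members; among all covering selections none totals below 14.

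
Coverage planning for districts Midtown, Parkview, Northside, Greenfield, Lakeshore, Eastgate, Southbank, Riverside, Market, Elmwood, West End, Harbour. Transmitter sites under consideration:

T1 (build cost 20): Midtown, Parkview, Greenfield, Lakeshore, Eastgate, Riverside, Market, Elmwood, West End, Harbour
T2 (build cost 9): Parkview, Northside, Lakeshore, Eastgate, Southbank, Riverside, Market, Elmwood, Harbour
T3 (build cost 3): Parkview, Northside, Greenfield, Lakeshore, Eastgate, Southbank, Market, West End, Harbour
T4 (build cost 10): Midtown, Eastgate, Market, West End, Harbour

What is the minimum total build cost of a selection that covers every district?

22

T2, T3, T4 cover every district at build cost 9 + 3 + 10 = 22.
Any cover uses at least 2 transmitter sites; among all covering selections none totals below 22.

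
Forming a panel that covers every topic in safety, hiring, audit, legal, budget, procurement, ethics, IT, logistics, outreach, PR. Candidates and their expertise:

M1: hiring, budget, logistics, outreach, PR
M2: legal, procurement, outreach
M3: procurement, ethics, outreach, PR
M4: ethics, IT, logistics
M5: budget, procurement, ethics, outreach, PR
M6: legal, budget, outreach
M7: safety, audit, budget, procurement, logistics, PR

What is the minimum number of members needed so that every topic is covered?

4

M1, M2, M4, M7 together cover {safety, hiring, audit, legal, budget, procurement, ethics, IT, logistics, outreach, PR} — every topic.
No 3 of the 7 members cover everything (all 35 triples fall short), so 4 is minimum.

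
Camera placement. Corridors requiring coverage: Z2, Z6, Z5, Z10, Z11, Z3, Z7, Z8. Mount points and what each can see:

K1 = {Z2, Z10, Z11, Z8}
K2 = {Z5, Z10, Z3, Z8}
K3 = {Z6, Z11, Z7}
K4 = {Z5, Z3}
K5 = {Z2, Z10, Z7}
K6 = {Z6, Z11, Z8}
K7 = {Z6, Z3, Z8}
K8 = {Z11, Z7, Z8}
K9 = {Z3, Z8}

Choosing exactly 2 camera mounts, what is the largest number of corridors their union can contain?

Choosing K2, K3 covers {Z6, Z5, Z10, Z11, Z3, Z7, Z8} — 7 corridors.
No choice of 2 camera mounts does better; here Z2 is left uncovered.

7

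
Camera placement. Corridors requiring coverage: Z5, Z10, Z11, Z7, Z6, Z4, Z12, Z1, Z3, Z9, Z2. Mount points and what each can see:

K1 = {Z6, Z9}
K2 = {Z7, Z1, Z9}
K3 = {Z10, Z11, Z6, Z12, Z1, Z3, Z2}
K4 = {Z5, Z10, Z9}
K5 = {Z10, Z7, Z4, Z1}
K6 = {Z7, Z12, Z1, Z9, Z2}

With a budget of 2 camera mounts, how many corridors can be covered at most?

9

Choosing K2, K3 covers {Z10, Z11, Z7, Z6, Z12, Z1, Z3, Z9, Z2} — 9 corridors.
No choice of 2 camera mounts does better; here Z5, Z4 are left uncovered.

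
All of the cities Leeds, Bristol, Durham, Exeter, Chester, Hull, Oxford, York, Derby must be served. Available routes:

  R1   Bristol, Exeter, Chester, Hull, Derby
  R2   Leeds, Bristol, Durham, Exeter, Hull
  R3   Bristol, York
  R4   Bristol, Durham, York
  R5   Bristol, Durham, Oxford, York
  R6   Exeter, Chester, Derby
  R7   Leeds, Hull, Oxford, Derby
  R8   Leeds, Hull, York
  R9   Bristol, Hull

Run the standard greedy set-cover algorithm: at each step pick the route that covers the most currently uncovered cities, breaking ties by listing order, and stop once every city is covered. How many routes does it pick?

3

Pick 1: R1 covers 5 new cities (Bristol, Exeter, Chester, Hull, Derby).
Pick 2: R5 covers 3 new cities (Durham, Oxford, York).
Pick 3: R2 covers 1 new cities (Leeds).
Greedy uses 3 routes.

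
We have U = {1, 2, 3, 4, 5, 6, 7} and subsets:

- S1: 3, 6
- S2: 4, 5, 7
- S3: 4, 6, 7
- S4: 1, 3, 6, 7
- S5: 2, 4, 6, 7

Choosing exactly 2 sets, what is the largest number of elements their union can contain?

6

Choosing S2, S4 covers {1, 3, 4, 5, 6, 7} — 6 elements.
No choice of 2 sets does better; here 2 is left uncovered.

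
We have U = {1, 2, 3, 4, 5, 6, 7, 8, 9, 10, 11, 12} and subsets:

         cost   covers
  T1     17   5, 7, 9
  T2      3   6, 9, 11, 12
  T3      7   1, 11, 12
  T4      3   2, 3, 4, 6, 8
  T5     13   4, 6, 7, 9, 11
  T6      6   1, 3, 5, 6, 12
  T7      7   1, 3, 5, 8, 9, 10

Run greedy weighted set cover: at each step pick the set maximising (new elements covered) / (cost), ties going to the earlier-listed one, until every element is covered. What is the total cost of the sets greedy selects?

26

Pick 1: T4 adds 5 new (2, 3, 4, 6, 8) at cost 3 (ratio 5/3).
Pick 2: T2 adds 3 new (9, 11, 12) at cost 3 (ratio 3/3).
Pick 3: T7 adds 3 new (1, 5, 10) at cost 7 (ratio 3/7).
Pick 4: T5 adds 1 new (7) at cost 13 (ratio 1/13).
Greedy total cost: 3 + 3 + 7 + 13 = 26.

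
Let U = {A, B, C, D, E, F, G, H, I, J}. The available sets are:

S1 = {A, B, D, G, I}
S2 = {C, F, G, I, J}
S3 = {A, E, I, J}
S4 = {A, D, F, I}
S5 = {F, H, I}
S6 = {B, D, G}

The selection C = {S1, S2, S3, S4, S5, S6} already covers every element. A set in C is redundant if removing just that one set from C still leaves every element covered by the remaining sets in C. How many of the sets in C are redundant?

Drop S1: the rest still cover every element — redundant.
Drop S2: C uncovered — not redundant.
Drop S3: E uncovered — not redundant.
Drop S4: the rest still cover every element — redundant.
Drop S5: H uncovered — not redundant.
Drop S6: the rest still cover every element — redundant.
3 redundant: S1, S4, S6.

3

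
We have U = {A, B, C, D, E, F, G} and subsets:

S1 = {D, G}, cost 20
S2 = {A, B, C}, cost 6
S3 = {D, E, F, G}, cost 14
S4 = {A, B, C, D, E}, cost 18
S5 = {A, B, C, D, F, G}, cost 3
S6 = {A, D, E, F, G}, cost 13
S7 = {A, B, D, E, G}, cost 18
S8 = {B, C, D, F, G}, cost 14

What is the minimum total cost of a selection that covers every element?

S5, S6 cover every element at cost 3 + 13 = 16.
Any cover uses at least 2 sets; among all covering selections none totals below 16.

16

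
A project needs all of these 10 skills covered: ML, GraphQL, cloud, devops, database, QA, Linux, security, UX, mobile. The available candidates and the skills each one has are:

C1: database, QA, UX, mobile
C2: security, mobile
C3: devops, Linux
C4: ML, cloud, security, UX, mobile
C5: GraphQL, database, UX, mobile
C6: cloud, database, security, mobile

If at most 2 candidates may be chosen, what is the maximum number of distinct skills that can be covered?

Choosing C1, C4 covers {ML, cloud, database, QA, security, UX, mobile} — 7 skills.
No choice of 2 candidates does better; here GraphQL, devops, Linux are left uncovered.

7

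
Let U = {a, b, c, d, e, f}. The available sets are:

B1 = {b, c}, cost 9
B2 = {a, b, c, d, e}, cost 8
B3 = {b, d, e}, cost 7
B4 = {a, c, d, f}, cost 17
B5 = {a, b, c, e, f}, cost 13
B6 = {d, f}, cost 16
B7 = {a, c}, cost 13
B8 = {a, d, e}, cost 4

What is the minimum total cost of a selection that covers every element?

17

B5, B8 cover every element at cost 13 + 4 = 17.
Any cover uses at least 2 sets; among all covering selections none totals below 17.
Greedy by coverage-per-cost would pick B8, B2, B5 for 25 — worse than the optimum 17.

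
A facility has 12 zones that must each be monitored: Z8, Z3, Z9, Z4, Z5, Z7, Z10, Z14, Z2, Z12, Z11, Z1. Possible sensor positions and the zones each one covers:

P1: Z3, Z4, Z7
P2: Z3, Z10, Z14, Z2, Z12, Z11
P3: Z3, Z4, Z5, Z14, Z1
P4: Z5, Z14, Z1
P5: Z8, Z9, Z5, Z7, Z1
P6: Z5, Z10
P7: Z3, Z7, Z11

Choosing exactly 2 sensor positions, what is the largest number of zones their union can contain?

11

Choosing P2, P5 covers {Z8, Z3, Z9, Z5, Z7, Z10, Z14, Z2, Z12, Z11, Z1} — 11 zones.
No choice of 2 sensor positions does better; here Z4 is left uncovered.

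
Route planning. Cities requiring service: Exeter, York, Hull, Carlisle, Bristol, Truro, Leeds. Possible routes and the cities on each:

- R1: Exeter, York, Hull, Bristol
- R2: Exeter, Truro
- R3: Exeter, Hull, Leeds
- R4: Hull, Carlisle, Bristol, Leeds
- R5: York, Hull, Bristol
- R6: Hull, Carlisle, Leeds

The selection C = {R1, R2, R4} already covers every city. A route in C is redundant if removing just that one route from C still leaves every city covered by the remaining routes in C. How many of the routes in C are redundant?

Drop R1: York uncovered — not redundant.
Drop R2: Truro uncovered — not redundant.
Drop R4: Carlisle, Leeds uncovered — not redundant.
None of the routes in C is redundant.

0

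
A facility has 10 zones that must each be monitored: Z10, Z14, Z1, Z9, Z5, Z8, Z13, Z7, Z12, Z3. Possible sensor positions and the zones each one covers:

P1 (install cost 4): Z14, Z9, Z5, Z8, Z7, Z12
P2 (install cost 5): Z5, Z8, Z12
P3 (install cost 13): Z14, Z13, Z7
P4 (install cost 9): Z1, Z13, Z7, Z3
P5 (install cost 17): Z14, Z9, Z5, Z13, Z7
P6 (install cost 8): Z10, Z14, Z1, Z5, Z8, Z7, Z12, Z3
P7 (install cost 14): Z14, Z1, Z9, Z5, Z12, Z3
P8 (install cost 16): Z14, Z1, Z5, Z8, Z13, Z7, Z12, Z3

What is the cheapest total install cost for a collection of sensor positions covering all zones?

P1, P4, P6 cover every zone at install cost 4 + 9 + 8 = 21.
Any cover uses at least 2 sensor positions; among all covering selections none totals below 21.

21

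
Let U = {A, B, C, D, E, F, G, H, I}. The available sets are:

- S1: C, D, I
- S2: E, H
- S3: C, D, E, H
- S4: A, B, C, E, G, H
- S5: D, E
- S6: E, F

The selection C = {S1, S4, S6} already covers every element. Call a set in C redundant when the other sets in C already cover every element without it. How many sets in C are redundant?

0

Drop S1: D, I uncovered — not redundant.
Drop S4: A, B, G, H uncovered — not redundant.
Drop S6: F uncovered — not redundant.
None of the sets in C is redundant.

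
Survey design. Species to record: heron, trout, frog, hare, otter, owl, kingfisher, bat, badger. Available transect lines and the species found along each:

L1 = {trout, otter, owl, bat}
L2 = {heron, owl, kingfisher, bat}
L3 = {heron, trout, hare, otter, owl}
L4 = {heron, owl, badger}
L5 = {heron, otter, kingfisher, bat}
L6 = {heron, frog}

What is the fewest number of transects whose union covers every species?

4

L2, L3, L4, L6 together cover {heron, trout, frog, hare, otter, owl, kingfisher, bat, badger} — every species.
No 3 of the 6 transects cover everything (all 20 triples fall short), so 4 is minimum.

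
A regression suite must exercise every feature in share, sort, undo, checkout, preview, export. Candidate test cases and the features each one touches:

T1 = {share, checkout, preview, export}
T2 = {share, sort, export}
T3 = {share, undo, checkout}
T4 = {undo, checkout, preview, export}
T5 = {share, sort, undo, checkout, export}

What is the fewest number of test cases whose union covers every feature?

2

T1, T5 together cover {share, sort, undo, checkout, preview, export} — every feature.
No single test case contains all 6 features, so 2 is optimal.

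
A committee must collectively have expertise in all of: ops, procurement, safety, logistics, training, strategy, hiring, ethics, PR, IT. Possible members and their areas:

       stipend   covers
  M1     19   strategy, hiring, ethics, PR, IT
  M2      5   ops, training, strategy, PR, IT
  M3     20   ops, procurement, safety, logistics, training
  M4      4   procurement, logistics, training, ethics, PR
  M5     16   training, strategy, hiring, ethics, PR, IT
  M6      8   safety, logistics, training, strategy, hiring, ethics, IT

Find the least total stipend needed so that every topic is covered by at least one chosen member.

17

M2, M4, M6 cover every topic at stipend 5 + 4 + 8 = 17.
Any cover uses at least 2 members; among all covering selections none totals below 17.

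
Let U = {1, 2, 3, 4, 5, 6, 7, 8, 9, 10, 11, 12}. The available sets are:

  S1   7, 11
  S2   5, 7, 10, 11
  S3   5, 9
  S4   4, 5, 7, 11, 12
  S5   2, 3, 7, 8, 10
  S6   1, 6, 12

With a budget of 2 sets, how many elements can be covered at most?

Choosing S4, S5 covers {2, 3, 4, 5, 7, 8, 10, 11, 12} — 9 elements.
No choice of 2 sets does better; here 1, 6, 9 are left uncovered.

9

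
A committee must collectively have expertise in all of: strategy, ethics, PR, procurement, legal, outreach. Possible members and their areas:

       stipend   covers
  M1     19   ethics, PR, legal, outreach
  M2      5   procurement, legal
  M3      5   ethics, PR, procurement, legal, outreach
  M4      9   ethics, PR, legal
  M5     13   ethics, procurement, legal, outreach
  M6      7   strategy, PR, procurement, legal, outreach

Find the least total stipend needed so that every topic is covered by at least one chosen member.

12

M3, M6 cover every topic at stipend 5 + 7 = 12.
Any cover uses at least 2 members; among all covering selections none totals below 12.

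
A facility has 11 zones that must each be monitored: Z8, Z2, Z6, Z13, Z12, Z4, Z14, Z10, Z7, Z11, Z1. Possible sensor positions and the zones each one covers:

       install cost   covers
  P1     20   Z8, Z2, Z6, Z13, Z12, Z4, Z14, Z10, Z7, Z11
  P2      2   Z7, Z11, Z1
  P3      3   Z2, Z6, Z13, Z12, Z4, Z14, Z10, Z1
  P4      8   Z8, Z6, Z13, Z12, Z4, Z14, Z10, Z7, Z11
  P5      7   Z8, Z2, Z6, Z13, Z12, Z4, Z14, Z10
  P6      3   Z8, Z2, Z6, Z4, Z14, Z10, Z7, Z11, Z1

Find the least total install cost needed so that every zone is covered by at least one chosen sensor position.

6

P3, P6 cover every zone at install cost 3 + 3 = 6.
Any cover uses at least 2 sensor positions; among all covering selections none totals below 6.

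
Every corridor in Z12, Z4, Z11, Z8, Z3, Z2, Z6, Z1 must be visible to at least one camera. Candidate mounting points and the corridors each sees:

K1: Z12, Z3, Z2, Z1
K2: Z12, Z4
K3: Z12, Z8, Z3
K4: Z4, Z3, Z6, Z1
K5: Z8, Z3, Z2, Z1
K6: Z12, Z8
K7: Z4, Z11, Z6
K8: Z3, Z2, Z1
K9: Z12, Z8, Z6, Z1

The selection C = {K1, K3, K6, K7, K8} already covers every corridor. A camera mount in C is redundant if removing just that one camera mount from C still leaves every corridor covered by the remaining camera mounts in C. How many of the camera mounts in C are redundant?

4

Drop K1: the rest still cover every corridor — redundant.
Drop K3: the rest still cover every corridor — redundant.
Drop K6: the rest still cover every corridor — redundant.
Drop K7: Z4, Z11, Z6 uncovered — not redundant.
Drop K8: the rest still cover every corridor — redundant.
4 redundant: K1, K3, K6, K8.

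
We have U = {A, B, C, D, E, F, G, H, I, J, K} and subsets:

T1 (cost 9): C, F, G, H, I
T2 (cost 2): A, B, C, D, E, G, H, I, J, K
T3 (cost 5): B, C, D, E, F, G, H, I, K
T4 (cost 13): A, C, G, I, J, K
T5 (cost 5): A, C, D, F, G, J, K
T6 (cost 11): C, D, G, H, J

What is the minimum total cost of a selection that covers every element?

7

T2, T3 cover every element at cost 2 + 5 = 7.
Any cover uses at least 2 sets; among all covering selections none totals below 7.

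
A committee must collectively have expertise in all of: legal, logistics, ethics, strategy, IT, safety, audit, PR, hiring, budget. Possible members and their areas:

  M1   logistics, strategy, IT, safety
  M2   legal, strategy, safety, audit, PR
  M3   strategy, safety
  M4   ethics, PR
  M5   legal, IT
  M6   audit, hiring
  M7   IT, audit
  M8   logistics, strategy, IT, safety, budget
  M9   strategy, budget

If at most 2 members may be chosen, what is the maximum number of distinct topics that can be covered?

8

Choosing M2, M8 covers {legal, logistics, strategy, IT, safety, audit, PR, budget} — 8 topics.
No choice of 2 members does better; here ethics, hiring are left uncovered.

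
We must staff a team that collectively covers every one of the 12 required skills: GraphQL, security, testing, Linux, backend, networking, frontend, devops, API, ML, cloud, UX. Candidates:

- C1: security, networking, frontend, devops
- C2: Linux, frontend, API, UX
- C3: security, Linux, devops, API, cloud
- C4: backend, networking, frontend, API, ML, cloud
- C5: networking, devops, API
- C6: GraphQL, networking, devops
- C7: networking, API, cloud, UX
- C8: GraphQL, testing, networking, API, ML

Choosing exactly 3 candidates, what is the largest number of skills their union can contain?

11

Choosing C2, C3, C8 covers {GraphQL, security, testing, Linux, networking, frontend, devops, API, ML, cloud, UX} — 11 skills.
No choice of 3 candidates does better; here backend is left uncovered.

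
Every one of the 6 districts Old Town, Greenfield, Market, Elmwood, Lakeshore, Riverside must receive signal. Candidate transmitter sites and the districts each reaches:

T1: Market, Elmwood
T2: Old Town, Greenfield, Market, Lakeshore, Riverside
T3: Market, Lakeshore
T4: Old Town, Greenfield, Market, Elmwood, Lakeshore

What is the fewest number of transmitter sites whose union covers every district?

T1, T2 together cover {Old Town, Greenfield, Market, Elmwood, Lakeshore, Riverside} — every district.
No single transmitter site contains all 6 districts, so 2 is optimal.

2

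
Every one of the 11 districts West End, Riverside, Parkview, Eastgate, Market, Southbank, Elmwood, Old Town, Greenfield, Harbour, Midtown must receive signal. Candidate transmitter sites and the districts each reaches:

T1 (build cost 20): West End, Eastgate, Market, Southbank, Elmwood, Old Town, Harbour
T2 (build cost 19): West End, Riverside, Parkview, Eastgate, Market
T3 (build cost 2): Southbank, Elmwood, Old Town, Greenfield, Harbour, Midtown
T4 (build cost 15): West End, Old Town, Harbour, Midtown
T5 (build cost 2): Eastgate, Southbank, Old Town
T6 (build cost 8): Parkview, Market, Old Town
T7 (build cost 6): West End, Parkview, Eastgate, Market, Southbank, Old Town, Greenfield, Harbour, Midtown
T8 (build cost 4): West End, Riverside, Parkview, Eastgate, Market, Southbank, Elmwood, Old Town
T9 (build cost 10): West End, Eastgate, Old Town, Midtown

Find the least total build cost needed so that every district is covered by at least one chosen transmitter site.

6

T3, T8 cover every district at build cost 2 + 4 = 6.
Any cover uses at least 2 transmitter sites; among all covering selections none totals below 6.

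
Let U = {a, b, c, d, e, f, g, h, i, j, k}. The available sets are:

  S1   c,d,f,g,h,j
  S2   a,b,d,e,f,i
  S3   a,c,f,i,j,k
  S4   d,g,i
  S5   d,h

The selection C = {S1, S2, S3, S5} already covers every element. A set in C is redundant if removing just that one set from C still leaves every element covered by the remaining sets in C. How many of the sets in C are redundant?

1

Drop S1: g uncovered — not redundant.
Drop S2: b, e uncovered — not redundant.
Drop S3: k uncovered — not redundant.
Drop S5: the rest still cover every element — redundant.
1 redundant: S5.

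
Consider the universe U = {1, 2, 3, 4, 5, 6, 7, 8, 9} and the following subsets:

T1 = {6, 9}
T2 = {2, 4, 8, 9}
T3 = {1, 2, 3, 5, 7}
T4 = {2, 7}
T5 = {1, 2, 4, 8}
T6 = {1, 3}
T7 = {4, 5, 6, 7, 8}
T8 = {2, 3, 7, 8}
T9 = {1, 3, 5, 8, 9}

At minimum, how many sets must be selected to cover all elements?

3

T1, T2, T3 together cover {1, 2, 3, 4, 5, 6, 7, 8, 9} — every element.
No 2 of the 9 sets cover everything (all 36 pairs fall short), so 3 is minimum.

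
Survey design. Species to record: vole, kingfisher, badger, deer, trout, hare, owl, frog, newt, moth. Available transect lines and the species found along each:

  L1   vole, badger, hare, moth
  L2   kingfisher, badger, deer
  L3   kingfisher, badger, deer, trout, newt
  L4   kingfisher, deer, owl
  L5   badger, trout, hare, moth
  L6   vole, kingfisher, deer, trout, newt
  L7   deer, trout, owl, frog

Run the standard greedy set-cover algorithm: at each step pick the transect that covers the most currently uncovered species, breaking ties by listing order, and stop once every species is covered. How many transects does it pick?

3

Pick 1: L3 covers 5 new species (kingfisher, badger, deer, trout, newt).
Pick 2: L1 covers 3 new species (vole, hare, moth).
Pick 3: L7 covers 2 new species (owl, frog).
Greedy uses 3 transects.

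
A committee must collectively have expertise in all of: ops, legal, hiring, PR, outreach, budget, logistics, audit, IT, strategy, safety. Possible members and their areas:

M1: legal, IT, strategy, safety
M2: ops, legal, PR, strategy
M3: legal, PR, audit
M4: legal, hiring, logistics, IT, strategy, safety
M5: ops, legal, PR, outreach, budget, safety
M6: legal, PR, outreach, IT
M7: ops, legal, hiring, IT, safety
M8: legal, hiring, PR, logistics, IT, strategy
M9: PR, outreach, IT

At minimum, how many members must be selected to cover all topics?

M3, M4, M5 together cover {ops, legal, hiring, PR, outreach, budget, logistics, audit, IT, strategy, safety} — every topic.
No 2 of the 9 members cover everything (all 36 pairs fall short), so 3 is minimum.

3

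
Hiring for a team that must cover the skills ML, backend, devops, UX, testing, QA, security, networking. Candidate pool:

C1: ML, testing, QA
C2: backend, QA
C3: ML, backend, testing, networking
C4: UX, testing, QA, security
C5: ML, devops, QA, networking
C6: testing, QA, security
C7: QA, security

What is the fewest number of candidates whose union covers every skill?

C2, C4, C5 together cover {ML, backend, devops, UX, testing, QA, security, networking} — every skill.
No 2 of the 7 candidates cover everything (all 21 pairs fall short), so 3 is minimum.

3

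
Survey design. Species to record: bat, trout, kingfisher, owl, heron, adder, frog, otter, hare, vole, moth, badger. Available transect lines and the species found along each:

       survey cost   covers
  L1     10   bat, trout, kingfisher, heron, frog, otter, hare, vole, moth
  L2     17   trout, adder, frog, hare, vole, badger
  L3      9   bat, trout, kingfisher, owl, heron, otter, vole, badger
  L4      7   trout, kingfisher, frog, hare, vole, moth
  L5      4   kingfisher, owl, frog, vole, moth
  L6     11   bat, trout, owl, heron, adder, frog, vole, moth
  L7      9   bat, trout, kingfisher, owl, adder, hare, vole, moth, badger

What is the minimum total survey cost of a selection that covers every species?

19

L1, L7 cover every species at survey cost 10 + 9 = 19.
Any cover uses at least 2 transects; among all covering selections none totals below 19.
Greedy by coverage-per-survey cost would pick L5, L3, L7 for 22 — worse than the optimum 19.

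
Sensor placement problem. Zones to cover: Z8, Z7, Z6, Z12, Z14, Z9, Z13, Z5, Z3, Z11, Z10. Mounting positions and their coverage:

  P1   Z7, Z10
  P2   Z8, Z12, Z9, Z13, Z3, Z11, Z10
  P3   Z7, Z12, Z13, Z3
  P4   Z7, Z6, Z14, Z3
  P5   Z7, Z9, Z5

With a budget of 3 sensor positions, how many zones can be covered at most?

11

Choosing P2, P4, P5 covers {Z8, Z7, Z6, Z12, Z14, Z9, Z13, Z5, Z3, Z11, Z10} — 11 zones.
That is all 11 zones.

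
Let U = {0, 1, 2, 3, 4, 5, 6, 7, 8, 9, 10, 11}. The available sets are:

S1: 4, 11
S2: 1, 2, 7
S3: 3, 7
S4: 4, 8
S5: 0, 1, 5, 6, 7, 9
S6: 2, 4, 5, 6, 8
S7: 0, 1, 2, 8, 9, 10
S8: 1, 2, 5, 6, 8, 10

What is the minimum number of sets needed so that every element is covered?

S1, S3, S5, S7 together cover {0, 1, 2, 3, 4, 5, 6, 7, 8, 9, 10, 11} — every element.
No 3 of the 8 sets cover everything (all 56 triples fall short), so 4 is minimum.

4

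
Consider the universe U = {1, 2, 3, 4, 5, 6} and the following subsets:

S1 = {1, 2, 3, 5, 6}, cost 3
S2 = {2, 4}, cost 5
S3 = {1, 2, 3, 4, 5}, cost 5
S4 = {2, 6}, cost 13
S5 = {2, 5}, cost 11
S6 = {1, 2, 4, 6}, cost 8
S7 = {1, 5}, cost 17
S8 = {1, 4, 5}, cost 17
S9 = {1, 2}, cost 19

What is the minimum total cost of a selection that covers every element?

8

S1, S2 cover every element at cost 3 + 5 = 8.
Any cover uses at least 2 sets; among all covering selections none totals below 8.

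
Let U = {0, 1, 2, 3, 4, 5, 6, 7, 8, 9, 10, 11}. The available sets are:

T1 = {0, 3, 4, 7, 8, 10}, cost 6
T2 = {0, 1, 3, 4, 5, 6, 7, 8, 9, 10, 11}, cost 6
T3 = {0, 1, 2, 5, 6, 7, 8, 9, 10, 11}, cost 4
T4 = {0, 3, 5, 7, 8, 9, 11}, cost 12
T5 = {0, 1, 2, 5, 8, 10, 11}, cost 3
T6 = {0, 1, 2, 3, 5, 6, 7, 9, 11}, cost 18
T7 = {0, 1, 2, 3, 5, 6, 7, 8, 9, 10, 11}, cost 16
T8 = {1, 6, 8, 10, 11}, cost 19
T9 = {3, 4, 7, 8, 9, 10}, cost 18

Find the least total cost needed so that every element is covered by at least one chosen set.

9

T2, T5 cover every element at cost 6 + 3 = 9.
Any cover uses at least 2 sets; among all covering selections none totals below 9.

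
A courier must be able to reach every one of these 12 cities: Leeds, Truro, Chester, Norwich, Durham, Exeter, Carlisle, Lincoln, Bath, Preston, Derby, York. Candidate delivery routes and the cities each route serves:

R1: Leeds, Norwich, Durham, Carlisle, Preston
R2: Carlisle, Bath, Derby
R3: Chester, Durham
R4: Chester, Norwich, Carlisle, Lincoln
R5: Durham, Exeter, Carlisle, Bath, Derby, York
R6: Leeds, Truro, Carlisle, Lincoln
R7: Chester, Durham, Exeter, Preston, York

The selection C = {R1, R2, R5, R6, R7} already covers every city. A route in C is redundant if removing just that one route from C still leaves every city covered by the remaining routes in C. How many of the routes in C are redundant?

Drop R1: Norwich uncovered — not redundant.
Drop R2: the rest still cover every city — redundant.
Drop R5: the rest still cover every city — redundant.
Drop R6: Truro, Lincoln uncovered — not redundant.
Drop R7: Chester uncovered — not redundant.
2 redundant: R2, R5.

2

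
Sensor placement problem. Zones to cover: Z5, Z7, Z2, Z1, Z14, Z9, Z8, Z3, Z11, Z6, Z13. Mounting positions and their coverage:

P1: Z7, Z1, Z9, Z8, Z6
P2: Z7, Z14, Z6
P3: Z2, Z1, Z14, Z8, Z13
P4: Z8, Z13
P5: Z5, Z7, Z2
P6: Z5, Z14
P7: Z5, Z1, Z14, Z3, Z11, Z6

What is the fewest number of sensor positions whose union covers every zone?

P1, P3, P7 together cover {Z5, Z7, Z2, Z1, Z14, Z9, Z8, Z3, Z11, Z6, Z13} — every zone.
No 2 of the 7 sensor positions cover everything (all 21 pairs fall short), so 3 is minimum.

3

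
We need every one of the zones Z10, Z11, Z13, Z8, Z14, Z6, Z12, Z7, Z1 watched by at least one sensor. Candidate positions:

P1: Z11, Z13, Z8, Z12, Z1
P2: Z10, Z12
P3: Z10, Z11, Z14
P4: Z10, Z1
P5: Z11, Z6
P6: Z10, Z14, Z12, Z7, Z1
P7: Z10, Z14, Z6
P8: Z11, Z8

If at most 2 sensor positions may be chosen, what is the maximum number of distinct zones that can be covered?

8

Choosing P1, P6 covers {Z10, Z11, Z13, Z8, Z14, Z12, Z7, Z1} — 8 zones.
No choice of 2 sensor positions does better; here Z6 is left uncovered.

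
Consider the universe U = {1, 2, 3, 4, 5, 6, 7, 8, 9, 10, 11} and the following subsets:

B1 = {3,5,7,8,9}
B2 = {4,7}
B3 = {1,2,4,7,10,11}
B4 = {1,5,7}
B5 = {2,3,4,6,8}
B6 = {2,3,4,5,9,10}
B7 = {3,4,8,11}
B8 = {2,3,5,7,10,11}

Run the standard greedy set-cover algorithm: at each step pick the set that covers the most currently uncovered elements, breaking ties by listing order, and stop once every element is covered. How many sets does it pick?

3

Pick 1: B3 covers 6 new elements (1, 2, 4, 7, 10, 11).
Pick 2: B1 covers 4 new elements (3, 5, 8, 9).
Pick 3: B5 covers 1 new elements (6).
Greedy uses 3 sets.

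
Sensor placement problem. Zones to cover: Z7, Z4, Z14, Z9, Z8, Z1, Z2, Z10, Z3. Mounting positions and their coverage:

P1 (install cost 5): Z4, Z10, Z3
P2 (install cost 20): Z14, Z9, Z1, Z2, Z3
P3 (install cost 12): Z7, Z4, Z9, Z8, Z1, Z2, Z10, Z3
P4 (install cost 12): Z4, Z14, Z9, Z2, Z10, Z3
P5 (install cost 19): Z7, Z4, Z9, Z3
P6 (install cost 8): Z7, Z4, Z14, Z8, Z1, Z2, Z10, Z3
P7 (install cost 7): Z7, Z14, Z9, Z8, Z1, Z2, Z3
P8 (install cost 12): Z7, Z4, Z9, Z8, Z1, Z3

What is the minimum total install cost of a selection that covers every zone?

P1, P7 cover every zone at install cost 5 + 7 = 12.
Any cover uses at least 2 sensor positions; among all covering selections none totals below 12.

12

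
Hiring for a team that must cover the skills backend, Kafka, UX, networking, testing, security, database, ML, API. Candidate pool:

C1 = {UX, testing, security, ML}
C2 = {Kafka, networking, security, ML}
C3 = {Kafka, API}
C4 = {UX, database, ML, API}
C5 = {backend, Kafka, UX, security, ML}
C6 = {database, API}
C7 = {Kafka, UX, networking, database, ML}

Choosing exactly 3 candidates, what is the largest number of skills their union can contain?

Choosing C1, C2, C4 covers {Kafka, UX, networking, testing, security, database, ML, API} — 8 skills.
No choice of 3 candidates does better; here backend is left uncovered.

8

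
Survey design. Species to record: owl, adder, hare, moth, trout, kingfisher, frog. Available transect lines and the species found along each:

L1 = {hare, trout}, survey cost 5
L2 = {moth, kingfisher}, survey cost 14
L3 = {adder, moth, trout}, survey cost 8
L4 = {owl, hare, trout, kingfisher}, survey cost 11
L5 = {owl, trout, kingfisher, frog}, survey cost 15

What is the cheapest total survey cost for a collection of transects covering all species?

L1, L3, L5 cover every species at survey cost 5 + 8 + 15 = 28.
Any cover uses at least 3 transects; among all covering selections none totals below 28.

28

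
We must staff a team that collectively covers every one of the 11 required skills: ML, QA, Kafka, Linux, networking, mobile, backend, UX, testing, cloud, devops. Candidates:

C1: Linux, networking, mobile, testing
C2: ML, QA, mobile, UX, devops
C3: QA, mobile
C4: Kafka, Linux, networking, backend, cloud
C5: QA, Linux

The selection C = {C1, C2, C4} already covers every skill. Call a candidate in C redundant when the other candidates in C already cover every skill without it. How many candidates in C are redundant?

Drop C1: testing uncovered — not redundant.
Drop C2: ML, QA, UX, devops uncovered — not redundant.
Drop C4: Kafka, backend, cloud uncovered — not redundant.
None of the candidates in C is redundant.

0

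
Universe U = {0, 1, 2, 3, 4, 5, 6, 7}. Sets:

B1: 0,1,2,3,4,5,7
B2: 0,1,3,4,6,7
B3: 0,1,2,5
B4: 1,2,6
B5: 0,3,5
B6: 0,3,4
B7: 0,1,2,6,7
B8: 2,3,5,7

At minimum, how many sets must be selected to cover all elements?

2

B1, B2 together cover {0, 1, 2, 3, 4, 5, 6, 7} — every element.
No single set contains all 8 elements, so 2 is optimal.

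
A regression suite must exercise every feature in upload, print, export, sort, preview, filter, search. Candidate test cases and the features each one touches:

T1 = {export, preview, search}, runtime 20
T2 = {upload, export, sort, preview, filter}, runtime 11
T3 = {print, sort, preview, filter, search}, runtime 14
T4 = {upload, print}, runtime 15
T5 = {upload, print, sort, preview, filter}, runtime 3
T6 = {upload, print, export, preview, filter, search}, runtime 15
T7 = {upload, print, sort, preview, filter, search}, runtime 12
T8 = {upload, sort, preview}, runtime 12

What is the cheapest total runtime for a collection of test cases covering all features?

18

T5, T6 cover every feature at runtime 3 + 15 = 18.
Any cover uses at least 2 test cases; among all covering selections none totals below 18.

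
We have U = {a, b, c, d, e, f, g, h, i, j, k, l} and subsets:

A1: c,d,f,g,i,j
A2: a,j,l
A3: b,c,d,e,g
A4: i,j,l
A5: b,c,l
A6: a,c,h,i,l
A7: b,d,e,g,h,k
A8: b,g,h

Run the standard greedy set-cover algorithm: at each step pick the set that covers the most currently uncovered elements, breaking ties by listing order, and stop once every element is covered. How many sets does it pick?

3

Pick 1: A1 covers 6 new elements (c, d, f, g, i, j).
Pick 2: A7 covers 4 new elements (b, e, h, k).
Pick 3: A2 covers 2 new elements (a, l).
Greedy uses 3 sets.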